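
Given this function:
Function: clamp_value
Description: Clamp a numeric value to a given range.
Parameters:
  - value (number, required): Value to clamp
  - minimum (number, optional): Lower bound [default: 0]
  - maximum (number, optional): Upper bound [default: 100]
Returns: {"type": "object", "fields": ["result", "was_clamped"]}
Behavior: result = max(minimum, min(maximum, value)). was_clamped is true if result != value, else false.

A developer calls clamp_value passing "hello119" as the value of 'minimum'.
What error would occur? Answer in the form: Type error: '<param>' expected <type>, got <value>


Spec: 'minimum' is declared as number; "hello119" is a string.
Type error: 'minimum' expected number, got "hello119"


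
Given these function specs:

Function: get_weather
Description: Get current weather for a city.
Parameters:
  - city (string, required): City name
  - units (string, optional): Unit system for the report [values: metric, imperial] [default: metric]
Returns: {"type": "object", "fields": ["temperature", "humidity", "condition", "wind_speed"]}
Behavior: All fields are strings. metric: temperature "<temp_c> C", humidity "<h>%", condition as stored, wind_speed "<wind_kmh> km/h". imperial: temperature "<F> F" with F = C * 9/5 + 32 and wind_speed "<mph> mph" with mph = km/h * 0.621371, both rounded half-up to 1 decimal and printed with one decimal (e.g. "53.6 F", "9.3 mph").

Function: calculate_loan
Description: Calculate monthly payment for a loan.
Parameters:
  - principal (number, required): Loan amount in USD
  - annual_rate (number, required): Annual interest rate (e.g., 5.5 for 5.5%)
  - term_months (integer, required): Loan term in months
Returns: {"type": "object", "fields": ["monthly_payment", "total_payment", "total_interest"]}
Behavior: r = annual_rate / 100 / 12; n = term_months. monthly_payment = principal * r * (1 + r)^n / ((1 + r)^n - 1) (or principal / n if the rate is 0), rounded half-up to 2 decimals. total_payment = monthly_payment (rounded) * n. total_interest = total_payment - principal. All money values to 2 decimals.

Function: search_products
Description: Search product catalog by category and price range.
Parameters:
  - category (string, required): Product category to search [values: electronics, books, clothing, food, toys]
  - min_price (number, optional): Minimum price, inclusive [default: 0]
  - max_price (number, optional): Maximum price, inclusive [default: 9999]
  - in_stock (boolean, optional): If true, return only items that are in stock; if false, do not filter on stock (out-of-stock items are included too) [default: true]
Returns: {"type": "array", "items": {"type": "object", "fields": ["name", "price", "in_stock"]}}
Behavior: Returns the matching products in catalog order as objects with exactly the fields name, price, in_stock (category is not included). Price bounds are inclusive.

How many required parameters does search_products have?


Parameters of search_products: category (required), min_price (optional), max_price (optional), in_stock (optional)
Required count:
1


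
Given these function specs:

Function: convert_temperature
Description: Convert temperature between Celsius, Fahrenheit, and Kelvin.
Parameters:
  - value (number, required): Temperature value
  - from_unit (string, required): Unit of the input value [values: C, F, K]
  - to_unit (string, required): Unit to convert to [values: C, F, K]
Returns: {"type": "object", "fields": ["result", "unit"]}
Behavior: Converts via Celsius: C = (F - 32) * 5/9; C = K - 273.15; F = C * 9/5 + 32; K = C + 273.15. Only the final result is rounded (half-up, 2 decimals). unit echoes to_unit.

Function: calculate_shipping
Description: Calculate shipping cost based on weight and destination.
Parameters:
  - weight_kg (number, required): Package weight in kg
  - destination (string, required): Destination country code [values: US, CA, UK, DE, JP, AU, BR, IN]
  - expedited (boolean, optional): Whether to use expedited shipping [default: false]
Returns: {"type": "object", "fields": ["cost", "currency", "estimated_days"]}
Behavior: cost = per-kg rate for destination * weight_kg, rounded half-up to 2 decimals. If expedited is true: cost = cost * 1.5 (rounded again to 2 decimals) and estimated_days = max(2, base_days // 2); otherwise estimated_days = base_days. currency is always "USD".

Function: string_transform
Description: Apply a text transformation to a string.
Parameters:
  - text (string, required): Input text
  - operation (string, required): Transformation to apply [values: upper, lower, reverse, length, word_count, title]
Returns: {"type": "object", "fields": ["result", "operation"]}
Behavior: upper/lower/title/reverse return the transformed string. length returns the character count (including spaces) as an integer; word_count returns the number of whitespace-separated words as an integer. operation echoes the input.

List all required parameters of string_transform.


Parameters of string_transform and their required/optional flag:
  text: required
  operation: required
operation, text


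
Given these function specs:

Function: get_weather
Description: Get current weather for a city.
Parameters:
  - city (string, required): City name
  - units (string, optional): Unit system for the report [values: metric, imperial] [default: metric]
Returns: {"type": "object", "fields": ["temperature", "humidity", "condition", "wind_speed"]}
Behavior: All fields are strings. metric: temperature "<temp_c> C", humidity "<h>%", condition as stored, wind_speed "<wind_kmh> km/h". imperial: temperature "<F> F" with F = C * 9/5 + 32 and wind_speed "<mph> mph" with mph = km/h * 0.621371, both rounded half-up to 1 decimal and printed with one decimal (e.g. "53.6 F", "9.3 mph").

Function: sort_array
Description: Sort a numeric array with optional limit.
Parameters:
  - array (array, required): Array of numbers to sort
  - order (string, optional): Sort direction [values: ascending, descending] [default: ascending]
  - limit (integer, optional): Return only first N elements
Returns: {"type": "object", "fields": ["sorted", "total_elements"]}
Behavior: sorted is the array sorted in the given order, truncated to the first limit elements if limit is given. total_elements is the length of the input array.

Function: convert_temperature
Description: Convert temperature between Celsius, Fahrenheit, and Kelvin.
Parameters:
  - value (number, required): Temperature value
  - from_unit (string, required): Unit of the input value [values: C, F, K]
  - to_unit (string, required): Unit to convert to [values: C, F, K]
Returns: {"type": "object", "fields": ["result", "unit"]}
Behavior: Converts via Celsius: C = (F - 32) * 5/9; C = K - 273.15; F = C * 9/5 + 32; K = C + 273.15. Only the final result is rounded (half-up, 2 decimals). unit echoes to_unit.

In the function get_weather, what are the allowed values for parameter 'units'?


The get_weather spec declares:
  - units (string, optional): Unit system for the report [values: metric, imperial] [default: metric]
Allowed values:
metric, imperial


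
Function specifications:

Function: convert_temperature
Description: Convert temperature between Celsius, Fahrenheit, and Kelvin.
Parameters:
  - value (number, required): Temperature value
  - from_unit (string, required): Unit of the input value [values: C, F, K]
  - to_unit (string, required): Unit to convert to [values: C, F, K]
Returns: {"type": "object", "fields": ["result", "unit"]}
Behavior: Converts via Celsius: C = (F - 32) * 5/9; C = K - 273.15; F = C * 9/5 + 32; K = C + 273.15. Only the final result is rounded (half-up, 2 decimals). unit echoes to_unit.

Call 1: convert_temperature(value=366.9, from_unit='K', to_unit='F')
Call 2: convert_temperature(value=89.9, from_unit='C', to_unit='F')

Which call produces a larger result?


Call 1:
  To C: 366.9 - 273.15 = 93.75
  To F: 93.75 * 9/5 + 32 = 200.75
  Round to 2 decimals: 200.75
  -> 200.75 F
Call 2:
  Input already in C: 89.9
  To F: 89.9 * 9/5 + 32 = 193.82
  Round to 2 decimals: 193.82
  -> 193.82 F
Call 1 (200.75 F)


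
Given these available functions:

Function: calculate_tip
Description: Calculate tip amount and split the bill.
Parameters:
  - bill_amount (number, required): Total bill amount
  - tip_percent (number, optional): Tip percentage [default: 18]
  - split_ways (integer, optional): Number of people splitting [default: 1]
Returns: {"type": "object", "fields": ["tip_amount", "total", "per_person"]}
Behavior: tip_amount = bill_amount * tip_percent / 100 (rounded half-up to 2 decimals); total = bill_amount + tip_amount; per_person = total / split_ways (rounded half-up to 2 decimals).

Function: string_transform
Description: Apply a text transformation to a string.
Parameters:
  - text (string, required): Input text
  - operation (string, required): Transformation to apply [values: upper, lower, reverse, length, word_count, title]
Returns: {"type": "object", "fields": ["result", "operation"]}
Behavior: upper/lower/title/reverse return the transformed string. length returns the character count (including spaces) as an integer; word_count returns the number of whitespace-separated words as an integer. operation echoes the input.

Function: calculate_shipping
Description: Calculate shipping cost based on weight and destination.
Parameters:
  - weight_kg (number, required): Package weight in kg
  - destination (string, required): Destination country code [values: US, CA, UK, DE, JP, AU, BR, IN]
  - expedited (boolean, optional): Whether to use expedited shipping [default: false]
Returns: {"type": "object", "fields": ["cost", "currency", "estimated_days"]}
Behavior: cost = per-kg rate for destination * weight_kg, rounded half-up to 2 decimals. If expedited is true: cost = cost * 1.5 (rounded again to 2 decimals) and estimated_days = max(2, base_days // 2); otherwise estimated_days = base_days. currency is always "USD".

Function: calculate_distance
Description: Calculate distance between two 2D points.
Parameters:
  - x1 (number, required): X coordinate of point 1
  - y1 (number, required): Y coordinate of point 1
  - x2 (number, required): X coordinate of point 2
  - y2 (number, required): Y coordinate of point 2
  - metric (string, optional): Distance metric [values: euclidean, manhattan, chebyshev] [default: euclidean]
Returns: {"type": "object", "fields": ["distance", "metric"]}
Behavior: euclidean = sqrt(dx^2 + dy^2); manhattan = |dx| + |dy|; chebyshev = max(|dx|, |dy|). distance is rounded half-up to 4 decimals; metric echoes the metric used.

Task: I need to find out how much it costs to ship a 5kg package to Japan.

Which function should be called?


The task needs a function whose description is: Calculate shipping cost based on weight and destination.
calculate_shipping


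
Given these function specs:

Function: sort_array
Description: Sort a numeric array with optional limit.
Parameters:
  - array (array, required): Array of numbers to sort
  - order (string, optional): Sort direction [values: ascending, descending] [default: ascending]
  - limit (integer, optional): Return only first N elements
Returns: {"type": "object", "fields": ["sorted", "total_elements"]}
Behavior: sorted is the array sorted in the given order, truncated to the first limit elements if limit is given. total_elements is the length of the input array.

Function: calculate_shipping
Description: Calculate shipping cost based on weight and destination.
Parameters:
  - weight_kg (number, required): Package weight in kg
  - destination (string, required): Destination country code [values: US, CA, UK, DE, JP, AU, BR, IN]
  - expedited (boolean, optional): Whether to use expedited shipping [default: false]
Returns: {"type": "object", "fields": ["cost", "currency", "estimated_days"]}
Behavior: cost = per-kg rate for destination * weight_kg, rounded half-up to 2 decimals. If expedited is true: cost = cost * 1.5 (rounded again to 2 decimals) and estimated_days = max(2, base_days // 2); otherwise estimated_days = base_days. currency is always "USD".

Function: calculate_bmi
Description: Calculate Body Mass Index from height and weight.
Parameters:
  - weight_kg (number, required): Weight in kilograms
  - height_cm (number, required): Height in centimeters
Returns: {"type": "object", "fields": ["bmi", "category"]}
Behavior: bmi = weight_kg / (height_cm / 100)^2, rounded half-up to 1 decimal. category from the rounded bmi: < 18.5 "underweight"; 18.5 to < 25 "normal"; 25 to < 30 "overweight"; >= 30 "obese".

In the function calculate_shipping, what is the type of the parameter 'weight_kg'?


The calculate_shipping spec declares:
  - weight_kg (number, required): Package weight in kg
Type:
number


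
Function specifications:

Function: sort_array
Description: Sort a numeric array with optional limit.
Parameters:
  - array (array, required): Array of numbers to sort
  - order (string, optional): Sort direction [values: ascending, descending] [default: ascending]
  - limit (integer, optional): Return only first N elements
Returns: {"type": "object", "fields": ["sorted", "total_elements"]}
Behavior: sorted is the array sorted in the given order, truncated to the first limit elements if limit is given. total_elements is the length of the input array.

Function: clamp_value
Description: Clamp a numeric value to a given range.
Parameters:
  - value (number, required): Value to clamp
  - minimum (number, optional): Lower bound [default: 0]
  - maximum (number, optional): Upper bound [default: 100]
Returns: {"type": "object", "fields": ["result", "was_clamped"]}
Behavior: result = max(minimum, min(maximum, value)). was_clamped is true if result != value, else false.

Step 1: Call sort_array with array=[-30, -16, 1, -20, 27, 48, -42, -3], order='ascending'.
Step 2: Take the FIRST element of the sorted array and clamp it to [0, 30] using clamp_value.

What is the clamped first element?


Step 1: sort_array(order=ascending)
  sorted: [-42, -30, -20, -16, -3, 1, 27, 48]
  -> first element = -42
Step 2: clamp_value(value=-42, minimum=0, maximum=30)
  result = max(0, min(30, -42)) = max(0, -42) = 0
  was_clamped = (0 != -42) = true
  -> result = 0
0


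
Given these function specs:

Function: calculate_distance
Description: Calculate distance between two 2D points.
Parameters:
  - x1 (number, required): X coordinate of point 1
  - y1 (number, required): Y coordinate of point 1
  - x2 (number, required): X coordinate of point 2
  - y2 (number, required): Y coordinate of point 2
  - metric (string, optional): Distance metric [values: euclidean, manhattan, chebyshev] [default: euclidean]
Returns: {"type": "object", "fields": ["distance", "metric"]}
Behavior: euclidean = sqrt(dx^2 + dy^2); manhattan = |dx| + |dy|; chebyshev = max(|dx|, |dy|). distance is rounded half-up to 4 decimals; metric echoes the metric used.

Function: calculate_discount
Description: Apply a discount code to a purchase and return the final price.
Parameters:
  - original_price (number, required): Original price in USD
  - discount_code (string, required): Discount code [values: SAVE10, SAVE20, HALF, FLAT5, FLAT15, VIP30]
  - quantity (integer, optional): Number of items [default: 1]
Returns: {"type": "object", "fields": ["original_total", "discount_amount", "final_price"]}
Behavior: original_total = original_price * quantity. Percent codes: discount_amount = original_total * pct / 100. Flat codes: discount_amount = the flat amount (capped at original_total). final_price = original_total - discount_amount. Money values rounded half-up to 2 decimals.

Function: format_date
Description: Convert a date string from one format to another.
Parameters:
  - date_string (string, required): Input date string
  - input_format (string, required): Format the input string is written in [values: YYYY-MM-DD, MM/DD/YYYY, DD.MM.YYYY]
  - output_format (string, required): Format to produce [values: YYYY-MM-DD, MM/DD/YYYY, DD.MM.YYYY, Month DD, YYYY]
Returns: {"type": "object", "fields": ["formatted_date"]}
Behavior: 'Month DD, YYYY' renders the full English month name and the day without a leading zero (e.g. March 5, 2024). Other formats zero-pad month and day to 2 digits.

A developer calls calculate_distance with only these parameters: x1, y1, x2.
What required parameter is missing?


Required parameters: x1, y1, x2, y2
Provided: x1, y1, x2
Missing: y2
y2


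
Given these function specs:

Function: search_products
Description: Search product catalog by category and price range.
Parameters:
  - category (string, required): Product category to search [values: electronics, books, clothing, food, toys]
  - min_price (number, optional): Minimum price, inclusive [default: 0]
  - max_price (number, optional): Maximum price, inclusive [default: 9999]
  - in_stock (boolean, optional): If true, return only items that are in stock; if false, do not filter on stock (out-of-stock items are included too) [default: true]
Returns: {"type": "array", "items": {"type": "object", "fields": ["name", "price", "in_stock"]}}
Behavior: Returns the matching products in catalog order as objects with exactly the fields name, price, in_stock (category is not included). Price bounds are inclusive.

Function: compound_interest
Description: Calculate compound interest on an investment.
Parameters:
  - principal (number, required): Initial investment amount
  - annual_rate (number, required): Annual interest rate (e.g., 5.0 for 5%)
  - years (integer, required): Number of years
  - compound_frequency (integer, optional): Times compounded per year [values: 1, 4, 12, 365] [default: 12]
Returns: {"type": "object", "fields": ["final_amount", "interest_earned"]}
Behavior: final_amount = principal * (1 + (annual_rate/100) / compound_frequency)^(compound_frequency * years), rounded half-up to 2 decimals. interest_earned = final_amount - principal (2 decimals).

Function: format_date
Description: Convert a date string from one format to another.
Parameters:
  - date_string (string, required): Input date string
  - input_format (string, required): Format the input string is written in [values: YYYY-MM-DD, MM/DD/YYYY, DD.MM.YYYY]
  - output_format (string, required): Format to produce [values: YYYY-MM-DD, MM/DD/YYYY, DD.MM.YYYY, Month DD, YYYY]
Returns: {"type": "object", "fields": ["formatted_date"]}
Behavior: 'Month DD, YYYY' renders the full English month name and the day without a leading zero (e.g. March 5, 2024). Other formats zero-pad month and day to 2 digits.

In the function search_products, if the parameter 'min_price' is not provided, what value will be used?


The search_products spec declares:
  - min_price (number, optional): Minimum price, inclusive [default: 0]
Default:
0


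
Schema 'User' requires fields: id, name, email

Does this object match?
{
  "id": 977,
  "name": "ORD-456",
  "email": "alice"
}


Checking required fields... All present.
Valid - all required fields present


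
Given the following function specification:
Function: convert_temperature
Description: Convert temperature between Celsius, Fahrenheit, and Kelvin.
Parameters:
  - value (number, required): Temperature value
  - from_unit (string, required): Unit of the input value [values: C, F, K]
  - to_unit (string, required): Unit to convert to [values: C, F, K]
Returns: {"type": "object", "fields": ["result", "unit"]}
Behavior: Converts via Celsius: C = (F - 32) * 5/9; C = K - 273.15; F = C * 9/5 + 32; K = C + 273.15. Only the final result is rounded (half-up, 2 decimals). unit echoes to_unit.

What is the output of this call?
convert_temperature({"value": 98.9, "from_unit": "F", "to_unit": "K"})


To C: (98.9 - 32) * 5/9 = 37.166667
To K: 37.166667 + 273.15 = 310.316667
Round to 2 decimals: 310.32
Output:
{"result": 310.32, "unit": "K"}


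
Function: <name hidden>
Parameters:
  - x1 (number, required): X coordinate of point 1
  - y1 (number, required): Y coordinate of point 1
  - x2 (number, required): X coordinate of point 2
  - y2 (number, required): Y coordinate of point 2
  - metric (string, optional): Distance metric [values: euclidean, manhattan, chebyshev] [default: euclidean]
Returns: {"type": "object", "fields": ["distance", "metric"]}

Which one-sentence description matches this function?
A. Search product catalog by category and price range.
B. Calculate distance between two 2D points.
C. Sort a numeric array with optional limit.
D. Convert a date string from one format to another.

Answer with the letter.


Parameters x1, y1, x2, y2, metric and return ["distance", "metric"] fit: Calculate distance between two 2D points.
B


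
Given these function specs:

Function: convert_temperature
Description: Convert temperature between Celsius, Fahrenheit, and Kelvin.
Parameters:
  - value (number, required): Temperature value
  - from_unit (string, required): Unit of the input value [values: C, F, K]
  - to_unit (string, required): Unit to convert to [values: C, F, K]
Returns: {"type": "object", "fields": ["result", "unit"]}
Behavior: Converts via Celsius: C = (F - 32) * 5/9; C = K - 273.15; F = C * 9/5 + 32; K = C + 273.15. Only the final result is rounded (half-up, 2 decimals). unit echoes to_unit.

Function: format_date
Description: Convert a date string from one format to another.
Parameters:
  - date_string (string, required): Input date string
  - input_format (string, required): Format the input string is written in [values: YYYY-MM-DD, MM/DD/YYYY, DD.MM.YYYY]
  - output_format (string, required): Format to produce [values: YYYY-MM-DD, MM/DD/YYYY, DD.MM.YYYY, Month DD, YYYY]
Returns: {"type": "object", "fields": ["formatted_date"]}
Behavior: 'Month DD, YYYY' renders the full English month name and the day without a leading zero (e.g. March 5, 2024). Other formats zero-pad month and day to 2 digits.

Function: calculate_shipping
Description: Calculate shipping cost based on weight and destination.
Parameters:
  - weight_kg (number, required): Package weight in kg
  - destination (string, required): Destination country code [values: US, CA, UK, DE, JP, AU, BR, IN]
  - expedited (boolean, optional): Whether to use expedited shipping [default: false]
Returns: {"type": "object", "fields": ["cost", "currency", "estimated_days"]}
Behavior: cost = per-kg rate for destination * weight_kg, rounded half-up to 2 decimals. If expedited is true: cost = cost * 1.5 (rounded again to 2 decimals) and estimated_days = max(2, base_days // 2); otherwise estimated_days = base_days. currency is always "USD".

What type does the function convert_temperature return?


The convert_temperature spec declares Returns: {"type": "object", "fields": ["result", "unit"]}
Type:
object


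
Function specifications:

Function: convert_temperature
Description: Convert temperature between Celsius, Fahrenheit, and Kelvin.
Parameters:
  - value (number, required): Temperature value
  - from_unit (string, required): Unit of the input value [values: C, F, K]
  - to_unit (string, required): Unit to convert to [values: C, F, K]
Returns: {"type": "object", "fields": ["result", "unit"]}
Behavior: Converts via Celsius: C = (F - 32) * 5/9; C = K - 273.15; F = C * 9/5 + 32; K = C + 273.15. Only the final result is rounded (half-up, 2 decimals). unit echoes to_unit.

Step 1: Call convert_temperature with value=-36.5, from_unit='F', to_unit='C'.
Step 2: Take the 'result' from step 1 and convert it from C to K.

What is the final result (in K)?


Step 1: convert_temperature(value=-36.5, from_unit=F, to_unit=C)
  To C: (-36.5 - 32) * 5/9 = -38.055556
  Target is C: -38.055556
  Round to 2 decimals: -38.06
  -> result = -38.06 C
Step 2: convert_temperature(value=-38.06, from_unit=C, to_unit=K)
  Input already in C: -38.06
  To K: -38.06 + 273.15 = 235.09
  Round to 2 decimals: 235.09
  -> result = 235.09 K
235.09 K


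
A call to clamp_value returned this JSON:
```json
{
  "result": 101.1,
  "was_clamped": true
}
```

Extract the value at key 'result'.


101.1


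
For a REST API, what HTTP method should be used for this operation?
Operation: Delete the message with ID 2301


GET = read, POST = create, PUT = update/replace, DELETE = remove
This operation is a removal.
DELETE


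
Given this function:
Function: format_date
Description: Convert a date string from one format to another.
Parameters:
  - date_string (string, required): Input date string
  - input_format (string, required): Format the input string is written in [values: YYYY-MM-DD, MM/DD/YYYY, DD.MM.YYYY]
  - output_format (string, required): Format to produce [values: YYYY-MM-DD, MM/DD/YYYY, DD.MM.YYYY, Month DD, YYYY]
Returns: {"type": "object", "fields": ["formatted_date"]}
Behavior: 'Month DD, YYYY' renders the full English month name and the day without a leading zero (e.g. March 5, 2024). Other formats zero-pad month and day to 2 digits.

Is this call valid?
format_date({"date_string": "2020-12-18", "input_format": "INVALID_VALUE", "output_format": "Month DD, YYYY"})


Checking parameter values...
Parameter 'input_format' has value 'INVALID_VALUE' not in allowed: YYYY-MM-DD, MM/DD/YYYY, DD.MM.YYYY
Invalid - 'input_format' must be one of YYYY-MM-DD, MM/DD/YYYY, DD.MM.YYYY


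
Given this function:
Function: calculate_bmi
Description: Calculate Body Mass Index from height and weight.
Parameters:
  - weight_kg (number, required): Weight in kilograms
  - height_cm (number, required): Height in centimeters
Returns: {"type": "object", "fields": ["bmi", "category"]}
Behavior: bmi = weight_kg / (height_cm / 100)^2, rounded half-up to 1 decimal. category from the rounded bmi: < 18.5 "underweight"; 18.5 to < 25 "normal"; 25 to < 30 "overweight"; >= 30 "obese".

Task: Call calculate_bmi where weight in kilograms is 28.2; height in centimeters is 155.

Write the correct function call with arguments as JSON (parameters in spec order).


Mapping each described value to its parameter name:
  'Weight in kilograms' -> weight_kg = 28.2
  'Height in centimeters' -> height_cm = 155
calculate_bmi({"weight_kg": 28.2, "height_cm": 155})


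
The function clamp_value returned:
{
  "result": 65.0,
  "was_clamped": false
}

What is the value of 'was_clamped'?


false


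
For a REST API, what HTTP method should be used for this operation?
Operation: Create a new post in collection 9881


GET = read, POST = create, PUT = update/replace, DELETE = remove
This operation is a create.
POST


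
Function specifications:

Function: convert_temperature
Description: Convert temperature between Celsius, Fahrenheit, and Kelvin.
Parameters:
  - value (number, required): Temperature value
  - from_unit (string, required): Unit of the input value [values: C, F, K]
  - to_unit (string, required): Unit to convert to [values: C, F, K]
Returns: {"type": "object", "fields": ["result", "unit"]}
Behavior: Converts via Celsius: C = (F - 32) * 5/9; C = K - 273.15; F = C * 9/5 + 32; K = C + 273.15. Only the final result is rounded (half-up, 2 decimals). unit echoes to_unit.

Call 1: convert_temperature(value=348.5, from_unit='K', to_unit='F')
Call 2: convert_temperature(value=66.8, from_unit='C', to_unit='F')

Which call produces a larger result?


Call 1:
  To C: 348.5 - 273.15 = 75.35
  To F: 75.35 * 9/5 + 32 = 167.63
  Round to 2 decimals: 167.63
  -> 167.63 F
Call 2:
  Input already in C: 66.8
  To F: 66.8 * 9/5 + 32 = 152.24
  Round to 2 decimals: 152.24
  -> 152.24 F
Call 1 (167.63 F)


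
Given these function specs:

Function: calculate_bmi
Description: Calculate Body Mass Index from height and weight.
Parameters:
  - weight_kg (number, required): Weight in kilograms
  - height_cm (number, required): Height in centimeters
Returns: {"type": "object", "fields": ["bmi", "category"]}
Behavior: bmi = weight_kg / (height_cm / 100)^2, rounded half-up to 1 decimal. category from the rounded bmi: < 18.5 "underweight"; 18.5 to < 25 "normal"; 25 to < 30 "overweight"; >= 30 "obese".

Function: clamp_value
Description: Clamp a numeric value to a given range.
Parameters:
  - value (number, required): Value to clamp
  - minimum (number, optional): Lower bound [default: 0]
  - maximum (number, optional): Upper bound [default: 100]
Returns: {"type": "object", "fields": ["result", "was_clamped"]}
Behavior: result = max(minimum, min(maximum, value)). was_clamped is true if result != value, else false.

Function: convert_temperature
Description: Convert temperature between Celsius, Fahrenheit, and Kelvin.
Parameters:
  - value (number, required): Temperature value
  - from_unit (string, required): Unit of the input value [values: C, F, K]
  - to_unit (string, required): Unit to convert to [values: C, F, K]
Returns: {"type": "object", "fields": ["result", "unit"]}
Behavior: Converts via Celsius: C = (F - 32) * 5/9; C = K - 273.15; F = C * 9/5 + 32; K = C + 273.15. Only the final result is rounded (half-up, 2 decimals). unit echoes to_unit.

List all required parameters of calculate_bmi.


Parameters of calculate_bmi and their required/optional flag:
  weight_kg: required
  height_cm: required
height_cm, weight_kg


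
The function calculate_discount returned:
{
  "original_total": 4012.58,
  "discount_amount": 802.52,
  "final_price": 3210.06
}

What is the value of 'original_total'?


4012.58


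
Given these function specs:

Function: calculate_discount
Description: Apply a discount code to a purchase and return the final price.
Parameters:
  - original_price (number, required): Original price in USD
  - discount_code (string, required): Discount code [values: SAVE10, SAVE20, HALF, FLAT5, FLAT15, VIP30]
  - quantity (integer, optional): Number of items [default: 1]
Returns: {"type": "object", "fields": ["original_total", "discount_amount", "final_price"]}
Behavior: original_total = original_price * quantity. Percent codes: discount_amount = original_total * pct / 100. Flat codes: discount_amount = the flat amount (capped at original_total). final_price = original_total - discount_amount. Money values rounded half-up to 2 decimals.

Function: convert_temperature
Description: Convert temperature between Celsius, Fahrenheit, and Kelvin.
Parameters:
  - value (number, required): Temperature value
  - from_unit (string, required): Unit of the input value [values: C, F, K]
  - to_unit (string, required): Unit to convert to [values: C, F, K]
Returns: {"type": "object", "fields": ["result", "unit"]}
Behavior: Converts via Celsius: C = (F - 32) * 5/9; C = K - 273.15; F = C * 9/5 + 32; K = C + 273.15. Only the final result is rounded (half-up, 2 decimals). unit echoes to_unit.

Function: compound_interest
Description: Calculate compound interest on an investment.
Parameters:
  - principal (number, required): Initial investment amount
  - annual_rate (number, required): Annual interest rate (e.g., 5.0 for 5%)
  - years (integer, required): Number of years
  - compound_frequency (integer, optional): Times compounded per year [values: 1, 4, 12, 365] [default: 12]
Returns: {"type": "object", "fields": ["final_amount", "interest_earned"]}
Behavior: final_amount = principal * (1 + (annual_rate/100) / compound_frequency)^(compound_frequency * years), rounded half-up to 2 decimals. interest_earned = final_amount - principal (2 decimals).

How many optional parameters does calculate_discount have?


Parameters of calculate_discount: original_price (required), discount_code (required), quantity (optional)
Optional count:
1


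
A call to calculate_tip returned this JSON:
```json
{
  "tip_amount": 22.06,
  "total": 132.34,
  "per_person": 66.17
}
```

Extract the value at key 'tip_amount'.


22.06


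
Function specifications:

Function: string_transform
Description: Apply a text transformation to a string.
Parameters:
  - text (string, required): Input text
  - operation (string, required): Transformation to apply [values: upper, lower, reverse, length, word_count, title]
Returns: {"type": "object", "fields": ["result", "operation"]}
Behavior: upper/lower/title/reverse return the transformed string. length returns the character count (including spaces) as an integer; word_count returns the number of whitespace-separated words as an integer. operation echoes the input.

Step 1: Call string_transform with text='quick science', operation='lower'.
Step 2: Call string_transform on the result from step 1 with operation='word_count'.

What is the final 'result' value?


Step 1: string_transform(text='quick science', operation='lower')
  -> result = 'quick science'
Step 2: string_transform(text='quick science', operation='word_count')
  words: quick, science -> 2
  -> result = 2
2


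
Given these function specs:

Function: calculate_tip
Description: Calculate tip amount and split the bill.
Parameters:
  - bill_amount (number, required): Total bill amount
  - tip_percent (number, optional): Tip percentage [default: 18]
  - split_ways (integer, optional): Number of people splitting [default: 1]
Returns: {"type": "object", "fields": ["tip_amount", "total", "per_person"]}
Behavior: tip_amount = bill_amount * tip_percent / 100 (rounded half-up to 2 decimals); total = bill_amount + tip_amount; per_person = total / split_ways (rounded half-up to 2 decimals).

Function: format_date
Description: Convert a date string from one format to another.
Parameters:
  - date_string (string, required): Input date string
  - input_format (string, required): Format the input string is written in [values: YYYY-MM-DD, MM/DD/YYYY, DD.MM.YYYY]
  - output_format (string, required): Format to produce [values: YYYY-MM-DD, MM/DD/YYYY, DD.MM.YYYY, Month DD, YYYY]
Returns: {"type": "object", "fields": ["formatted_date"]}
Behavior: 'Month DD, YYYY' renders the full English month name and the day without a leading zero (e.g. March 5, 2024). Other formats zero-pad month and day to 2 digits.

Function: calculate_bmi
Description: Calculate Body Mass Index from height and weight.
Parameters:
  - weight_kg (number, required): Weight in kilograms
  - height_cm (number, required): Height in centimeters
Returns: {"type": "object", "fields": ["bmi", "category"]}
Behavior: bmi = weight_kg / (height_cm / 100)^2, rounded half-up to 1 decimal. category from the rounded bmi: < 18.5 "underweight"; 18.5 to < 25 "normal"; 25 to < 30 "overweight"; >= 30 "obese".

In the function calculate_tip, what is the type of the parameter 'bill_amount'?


The calculate_tip spec declares:
  - bill_amount (number, required): Total bill amount
Type:
number


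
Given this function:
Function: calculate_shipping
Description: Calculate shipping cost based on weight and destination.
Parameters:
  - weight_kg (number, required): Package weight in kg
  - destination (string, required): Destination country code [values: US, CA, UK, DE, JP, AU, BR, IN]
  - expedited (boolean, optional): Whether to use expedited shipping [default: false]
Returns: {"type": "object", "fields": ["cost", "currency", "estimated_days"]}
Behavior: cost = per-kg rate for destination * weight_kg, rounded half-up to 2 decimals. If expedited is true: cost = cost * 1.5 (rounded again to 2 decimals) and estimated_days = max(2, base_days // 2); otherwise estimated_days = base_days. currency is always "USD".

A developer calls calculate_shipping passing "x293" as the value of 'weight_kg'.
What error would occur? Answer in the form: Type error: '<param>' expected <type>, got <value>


Spec: 'weight_kg' is declared as number; "x293" is a string.
Type error: 'weight_kg' expected number, got "x293"


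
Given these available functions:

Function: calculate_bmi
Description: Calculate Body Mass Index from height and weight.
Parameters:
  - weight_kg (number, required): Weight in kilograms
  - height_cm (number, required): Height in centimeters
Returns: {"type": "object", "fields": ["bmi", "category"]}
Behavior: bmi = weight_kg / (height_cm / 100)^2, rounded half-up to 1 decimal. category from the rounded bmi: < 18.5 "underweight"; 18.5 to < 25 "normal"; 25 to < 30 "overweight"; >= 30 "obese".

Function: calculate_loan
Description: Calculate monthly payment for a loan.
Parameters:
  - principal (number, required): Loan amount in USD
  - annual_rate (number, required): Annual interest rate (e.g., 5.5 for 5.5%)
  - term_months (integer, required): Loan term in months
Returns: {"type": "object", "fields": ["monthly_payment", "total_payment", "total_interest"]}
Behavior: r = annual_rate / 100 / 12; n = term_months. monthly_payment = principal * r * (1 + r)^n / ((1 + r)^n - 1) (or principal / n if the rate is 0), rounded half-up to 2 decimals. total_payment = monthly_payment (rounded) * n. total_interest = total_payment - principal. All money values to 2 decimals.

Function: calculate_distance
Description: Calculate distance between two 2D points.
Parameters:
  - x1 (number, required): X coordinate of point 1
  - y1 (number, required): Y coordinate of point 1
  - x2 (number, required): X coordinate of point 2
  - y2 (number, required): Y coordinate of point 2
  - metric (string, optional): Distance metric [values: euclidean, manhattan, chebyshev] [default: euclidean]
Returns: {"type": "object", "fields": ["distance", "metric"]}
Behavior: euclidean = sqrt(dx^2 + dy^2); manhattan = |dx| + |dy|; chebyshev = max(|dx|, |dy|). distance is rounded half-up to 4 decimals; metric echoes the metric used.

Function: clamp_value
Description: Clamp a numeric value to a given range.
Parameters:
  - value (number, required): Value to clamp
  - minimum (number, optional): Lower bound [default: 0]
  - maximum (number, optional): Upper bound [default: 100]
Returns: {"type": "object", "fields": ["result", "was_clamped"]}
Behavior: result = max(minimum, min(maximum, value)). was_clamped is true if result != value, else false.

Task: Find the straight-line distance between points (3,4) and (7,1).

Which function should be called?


The task needs a function whose description is: Calculate distance between two 2D points.
calculate_distance


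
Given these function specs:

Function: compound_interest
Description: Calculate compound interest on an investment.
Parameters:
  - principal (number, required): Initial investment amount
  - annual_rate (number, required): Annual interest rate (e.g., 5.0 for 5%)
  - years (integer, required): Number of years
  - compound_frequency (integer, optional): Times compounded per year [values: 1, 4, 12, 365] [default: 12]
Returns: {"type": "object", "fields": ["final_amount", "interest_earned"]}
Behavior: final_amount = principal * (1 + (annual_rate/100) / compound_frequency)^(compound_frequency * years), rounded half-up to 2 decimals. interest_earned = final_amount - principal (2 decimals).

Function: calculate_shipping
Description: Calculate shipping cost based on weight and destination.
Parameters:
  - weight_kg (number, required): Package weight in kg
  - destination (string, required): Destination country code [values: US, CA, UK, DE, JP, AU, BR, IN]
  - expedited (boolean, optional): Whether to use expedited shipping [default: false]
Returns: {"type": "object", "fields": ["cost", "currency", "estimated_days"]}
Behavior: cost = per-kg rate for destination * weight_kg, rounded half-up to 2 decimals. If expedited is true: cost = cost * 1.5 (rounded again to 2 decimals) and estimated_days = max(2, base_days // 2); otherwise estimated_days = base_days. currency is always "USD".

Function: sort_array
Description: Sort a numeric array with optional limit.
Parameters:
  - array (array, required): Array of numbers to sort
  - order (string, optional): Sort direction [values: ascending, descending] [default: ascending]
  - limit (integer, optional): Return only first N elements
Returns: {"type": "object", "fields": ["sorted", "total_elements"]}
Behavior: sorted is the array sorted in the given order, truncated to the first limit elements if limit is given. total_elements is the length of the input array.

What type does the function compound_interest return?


The compound_interest spec declares Returns: {"type": "object", "fields": ["final_amount", "interest_earned"]}
Type:
object


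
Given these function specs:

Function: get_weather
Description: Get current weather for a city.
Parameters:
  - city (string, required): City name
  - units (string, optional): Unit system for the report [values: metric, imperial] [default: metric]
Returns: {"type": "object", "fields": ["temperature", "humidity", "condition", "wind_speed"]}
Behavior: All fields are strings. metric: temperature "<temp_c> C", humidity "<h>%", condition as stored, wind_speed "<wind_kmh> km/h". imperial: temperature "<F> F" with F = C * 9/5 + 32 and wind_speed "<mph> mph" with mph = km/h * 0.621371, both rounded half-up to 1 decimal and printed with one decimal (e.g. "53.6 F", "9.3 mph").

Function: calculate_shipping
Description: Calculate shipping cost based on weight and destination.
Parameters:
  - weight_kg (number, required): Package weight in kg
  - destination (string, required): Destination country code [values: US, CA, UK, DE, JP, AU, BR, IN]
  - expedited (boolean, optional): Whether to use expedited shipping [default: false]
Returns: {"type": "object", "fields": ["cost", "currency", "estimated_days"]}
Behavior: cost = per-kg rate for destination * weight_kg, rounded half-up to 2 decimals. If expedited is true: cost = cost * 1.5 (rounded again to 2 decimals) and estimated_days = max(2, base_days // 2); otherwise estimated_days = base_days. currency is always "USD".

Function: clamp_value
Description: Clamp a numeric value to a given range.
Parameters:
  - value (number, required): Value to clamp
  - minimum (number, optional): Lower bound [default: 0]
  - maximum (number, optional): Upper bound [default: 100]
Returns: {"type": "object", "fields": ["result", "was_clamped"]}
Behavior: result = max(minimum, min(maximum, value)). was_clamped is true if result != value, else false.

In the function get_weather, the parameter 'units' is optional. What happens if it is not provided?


The get_weather spec declares:
  - units (string, optional): Unit system for the report [values: metric, imperial] [default: metric]
It defaults to metric
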